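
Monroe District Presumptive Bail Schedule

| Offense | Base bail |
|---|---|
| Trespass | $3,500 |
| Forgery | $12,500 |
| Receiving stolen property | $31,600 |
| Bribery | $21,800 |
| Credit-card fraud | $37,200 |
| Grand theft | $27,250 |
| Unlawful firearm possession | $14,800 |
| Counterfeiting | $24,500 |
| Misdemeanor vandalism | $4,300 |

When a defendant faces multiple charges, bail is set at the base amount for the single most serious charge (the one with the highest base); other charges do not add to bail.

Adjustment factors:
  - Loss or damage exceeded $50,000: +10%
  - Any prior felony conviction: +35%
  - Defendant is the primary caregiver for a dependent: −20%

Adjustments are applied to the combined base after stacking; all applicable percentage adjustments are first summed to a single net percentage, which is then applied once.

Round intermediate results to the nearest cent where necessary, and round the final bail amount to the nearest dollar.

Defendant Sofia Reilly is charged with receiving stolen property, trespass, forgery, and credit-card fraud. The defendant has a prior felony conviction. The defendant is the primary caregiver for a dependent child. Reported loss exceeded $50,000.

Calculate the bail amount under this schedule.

Base amounts from the schedule: receiving stolen property $31,600; trespass $3,500; forgery $12,500; credit-card fraud $37,200.
Stacking rule: use the highest base only. Highest is credit-card fraud at $37,200. Combined base = $37,200.
Net percentage adjustment: +10% +35% −20% = +25%. $37,200 × 1.25 = $46,500.

$46,500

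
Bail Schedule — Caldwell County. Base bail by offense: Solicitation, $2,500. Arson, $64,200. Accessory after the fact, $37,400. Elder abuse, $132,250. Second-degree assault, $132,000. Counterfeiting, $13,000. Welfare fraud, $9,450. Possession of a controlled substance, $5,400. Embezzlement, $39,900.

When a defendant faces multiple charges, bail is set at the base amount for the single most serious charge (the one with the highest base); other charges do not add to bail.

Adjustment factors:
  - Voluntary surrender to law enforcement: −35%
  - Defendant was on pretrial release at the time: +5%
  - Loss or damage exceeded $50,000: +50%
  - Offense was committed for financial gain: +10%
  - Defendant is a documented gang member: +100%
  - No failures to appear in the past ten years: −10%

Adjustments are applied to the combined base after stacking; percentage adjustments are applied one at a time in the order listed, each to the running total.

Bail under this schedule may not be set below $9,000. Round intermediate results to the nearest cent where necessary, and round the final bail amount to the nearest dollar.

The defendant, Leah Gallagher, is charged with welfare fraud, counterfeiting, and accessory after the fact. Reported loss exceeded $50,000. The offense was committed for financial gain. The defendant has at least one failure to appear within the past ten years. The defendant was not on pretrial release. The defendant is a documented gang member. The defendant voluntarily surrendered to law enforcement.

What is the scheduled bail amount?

Base amounts from the schedule: welfare fraud $9,450; counterfeiting $13,000; accessory after the fact $37,400.
Stacking rule: use the highest base only. Highest is accessory after the fact at $37,400. Combined base = $37,400.
Voluntary surrender to law enforcement (−35%): $37,400 × 0.65 = $24,310.
Loss or damage exceeded $50,000 (+50%): $24,310 × 1.5 = $36,465.
Offense was committed for financial gain (+10%): $36,465 × 1.1 = $40,111.50.
Defendant is a documented gang member (+100%): $40,111.50 × 2 = $80,223.
$80,223 is at or above the $9,000 minimum.

$80,223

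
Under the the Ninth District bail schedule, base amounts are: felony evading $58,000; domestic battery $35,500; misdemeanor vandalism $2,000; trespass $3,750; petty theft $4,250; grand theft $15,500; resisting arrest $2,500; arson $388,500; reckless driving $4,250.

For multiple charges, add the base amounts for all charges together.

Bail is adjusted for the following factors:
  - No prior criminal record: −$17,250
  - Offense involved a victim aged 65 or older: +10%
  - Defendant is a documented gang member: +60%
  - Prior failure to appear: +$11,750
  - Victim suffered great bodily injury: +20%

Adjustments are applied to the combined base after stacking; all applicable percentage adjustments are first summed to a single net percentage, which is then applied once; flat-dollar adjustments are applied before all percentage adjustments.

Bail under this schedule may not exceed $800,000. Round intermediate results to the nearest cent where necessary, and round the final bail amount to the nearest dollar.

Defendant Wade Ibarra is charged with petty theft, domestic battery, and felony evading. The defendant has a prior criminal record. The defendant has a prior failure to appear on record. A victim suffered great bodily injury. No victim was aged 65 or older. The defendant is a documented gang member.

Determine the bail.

$197,100

Base amounts from the schedule: petty theft $4,250; domestic battery $35,500; felony evading $58,000.
Stacking rule: sum of all bases. $4,250 + $35,500 + $58,000 = $97,750.
Prior failure to appear (+$11,750 flat): $97,750 + $11,750 = $109,500.
Net percentage adjustment: +60% +20% = +80%. $109,500 × 1.8 = $197,100.
$197,100 is within the $800,000 maximum.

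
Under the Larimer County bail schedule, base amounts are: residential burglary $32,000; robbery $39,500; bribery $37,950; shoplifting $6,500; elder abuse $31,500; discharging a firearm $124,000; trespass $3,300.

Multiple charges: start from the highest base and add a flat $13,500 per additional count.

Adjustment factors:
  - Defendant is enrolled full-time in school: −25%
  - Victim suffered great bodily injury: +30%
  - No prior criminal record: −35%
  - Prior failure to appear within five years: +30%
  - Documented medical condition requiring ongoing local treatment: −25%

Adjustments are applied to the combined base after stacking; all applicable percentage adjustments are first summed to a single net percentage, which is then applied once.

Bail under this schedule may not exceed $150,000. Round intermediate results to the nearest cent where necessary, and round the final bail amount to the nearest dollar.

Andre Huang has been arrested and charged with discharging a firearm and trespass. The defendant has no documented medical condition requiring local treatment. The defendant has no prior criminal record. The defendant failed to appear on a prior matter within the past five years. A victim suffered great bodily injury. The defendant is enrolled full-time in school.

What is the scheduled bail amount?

$137,500

Base amounts from the schedule: discharging a firearm $124,000; trespass $3,300.
Stacking rule: highest base plus $13,500 per additional charge. Highest is discharging a firearm at $124,000; 1 additional charge → +$13,500. Combined base = $137,500.
Net percentage adjustment: −25% +30% −35% +30% = +0%. $137,500 × 1 = $137,500.
$137,500 is within the $150,000 maximum.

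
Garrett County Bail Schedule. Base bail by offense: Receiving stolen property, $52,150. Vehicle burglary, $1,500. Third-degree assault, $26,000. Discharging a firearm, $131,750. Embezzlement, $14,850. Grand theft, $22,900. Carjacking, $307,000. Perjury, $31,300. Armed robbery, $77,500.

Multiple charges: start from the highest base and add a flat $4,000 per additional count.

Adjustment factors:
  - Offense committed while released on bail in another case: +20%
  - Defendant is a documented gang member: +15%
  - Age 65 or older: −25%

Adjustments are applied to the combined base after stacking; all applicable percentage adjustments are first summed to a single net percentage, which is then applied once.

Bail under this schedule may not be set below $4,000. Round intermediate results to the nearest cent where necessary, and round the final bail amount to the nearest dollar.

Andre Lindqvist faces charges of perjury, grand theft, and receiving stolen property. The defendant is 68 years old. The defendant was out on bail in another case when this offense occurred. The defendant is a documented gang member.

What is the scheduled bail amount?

$66,165

Base amounts from the schedule: perjury $31,300; grand theft $22,900; receiving stolen property $52,150.
Stacking rule: highest base plus $4,000 per additional charge. Highest is receiving stolen property at $52,150; 2 additional charges → +$8,000. Combined base = $60,150.
Net percentage adjustment: +20% +15% −25% = +10%. $60,150 × 1.1 = $66,165.
$66,165 is at or above the $4,000 minimum.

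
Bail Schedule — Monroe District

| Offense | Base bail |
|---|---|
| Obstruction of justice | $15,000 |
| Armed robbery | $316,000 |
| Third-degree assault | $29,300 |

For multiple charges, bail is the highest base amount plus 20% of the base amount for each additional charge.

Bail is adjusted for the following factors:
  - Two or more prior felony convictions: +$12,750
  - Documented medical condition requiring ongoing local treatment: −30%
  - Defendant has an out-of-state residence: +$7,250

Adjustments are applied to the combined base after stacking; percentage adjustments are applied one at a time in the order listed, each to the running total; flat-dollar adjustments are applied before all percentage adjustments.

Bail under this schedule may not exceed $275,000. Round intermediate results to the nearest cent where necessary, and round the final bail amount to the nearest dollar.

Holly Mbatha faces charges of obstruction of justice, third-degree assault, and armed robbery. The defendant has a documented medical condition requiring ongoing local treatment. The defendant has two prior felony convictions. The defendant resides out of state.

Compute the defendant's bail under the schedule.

Base amounts from the schedule: obstruction of justice $15,000; third-degree assault $29,300; armed robbery $316,000.
Stacking rule: highest base plus 20% of each additional charge. Highest is armed robbery at $316,000. Additional: $15,000 × 20% = $3,000; $29,300 × 20% = $5,860. Combined base = $316,000 + $8,860 = $324,860.
Two or more prior felony convictions (+$12,750 flat): $324,860 + $12,750 = $337,610.
Defendant has an out-of-state residence (+$7,250 flat): $337,610 + $7,250 = $344,860.
Documented medical condition requiring ongoing local treatment (−30%): $344,860 × 0.7 = $241,402.
$241,402 is within the $275,000 maximum.

$241,402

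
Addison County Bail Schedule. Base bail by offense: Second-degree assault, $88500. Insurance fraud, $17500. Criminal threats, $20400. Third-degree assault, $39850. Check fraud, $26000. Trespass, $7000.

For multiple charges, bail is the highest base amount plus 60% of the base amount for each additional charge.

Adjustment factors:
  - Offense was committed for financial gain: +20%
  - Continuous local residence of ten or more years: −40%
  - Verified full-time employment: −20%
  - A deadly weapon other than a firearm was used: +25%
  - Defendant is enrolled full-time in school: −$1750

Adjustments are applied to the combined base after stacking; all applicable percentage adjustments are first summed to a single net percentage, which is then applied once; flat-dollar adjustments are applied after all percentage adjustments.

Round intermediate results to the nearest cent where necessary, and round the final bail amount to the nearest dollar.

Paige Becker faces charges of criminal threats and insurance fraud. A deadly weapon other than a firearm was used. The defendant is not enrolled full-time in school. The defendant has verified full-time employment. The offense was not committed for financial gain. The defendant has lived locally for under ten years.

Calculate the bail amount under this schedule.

Base amounts from the schedule: criminal threats $20400; insurance fraud $17500.
Stacking rule: highest base plus 60% of each additional charge. Highest is criminal threats at $20400. Additional: $17500 × 60% = $10500. Combined base = $20400 + $10500 = $30900.
Net percentage adjustment: −20% +25% = +5%. $30900 × 1.05 = $32445.

$32445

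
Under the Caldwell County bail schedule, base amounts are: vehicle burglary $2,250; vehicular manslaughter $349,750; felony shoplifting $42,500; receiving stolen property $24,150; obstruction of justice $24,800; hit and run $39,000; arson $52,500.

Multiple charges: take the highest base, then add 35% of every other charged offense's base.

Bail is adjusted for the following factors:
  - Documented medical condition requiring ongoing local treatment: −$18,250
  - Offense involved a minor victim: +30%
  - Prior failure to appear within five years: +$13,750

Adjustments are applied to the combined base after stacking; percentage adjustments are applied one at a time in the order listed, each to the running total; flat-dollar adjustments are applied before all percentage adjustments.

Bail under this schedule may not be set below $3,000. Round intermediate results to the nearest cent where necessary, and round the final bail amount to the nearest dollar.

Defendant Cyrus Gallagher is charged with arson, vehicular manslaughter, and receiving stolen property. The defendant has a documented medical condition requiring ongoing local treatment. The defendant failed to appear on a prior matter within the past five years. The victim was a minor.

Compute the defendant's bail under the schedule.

$483,701

Base amounts from the schedule: arson $52,500; vehicular manslaughter $349,750; receiving stolen property $24,150.
Stacking rule: highest base plus 35% of each additional charge. Highest is vehicular manslaughter at $349,750. Additional: $52,500 × 35% = $18,375; $24,150 × 35% = $8,452.50. Combined base = $349,750 + $26,827.50 = $376,577.50.
Documented medical condition requiring ongoing local treatment (−$18,250 flat): $376,577.50 − $18,250 = $358,327.50.
Prior failure to appear within five years (+$13,750 flat): $358,327.50 + $13,750 = $372,077.50.
Offense involved a minor victim (+30%): $372,077.50 × 1.3 = $483,700.75.
$483,700.75 is at or above the $3,000 minimum.
Rounded to the nearest dollar: $483,701.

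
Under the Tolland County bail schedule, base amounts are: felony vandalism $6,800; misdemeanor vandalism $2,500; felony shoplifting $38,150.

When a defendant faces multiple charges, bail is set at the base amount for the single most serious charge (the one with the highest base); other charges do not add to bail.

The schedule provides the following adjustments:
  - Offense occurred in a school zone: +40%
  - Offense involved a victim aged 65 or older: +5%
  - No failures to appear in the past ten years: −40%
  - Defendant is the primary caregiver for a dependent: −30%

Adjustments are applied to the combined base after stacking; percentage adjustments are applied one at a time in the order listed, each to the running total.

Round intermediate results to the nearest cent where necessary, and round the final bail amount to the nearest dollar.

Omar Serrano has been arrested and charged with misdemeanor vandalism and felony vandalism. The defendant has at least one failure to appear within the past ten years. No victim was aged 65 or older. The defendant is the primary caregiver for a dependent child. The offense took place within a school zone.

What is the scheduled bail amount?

Base amounts from the schedule: misdemeanor vandalism $2,500; felony vandalism $6,800.
Stacking rule: use the highest base only. Highest is felony vandalism at $6,800. Combined base = $6,800.
Offense occurred in a school zone (+40%): $6,800 × 1.4 = $9,520.
Defendant is the primary caregiver for a dependent (−30%): $9,520 × 0.7 = $6,664.

$6,664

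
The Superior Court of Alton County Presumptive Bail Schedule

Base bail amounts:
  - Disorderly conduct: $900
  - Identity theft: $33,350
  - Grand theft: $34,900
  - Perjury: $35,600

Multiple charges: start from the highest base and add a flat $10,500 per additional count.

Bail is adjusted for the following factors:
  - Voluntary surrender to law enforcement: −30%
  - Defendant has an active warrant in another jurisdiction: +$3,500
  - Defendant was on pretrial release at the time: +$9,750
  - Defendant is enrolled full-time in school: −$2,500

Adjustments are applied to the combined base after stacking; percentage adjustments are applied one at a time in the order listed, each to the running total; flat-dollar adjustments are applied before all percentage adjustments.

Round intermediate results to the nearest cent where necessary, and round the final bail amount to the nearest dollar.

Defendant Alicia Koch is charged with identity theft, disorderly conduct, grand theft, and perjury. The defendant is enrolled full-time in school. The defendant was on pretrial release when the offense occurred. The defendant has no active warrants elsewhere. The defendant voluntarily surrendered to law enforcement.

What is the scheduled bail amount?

$52,045

Base amounts from the schedule: identity theft $33,350; disorderly conduct $900; grand theft $34,900; perjury $35,600.
Stacking rule: highest base plus $10,500 per additional charge. Highest is perjury at $35,600; 3 additional charges → +$31,500. Combined base = $67,100.
Defendant was on pretrial release at the time (+$9,750 flat): $67,100 + $9,750 = $76,850.
Defendant is enrolled full-time in school (−$2,500 flat): $76,850 − $2,500 = $74,350.
Voluntary surrender to law enforcement (−30%): $74,350 × 0.7 = $52,045.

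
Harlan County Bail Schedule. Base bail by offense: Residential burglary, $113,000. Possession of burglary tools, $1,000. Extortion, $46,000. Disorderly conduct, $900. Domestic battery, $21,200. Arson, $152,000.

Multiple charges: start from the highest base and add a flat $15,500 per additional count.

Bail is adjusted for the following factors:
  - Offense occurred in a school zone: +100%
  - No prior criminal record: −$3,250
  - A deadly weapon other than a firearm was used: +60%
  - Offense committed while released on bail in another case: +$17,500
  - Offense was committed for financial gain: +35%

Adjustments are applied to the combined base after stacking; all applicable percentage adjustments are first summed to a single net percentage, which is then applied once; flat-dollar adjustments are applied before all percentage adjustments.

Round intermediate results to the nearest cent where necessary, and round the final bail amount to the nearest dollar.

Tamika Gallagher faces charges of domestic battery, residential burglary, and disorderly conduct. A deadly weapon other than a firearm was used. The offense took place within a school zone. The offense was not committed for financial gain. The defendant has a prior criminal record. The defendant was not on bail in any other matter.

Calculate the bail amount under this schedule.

Base amounts from the schedule: domestic battery $21,200; residential burglary $113,000; disorderly conduct $900.
Stacking rule: highest base plus $15,500 per additional charge. Highest is residential burglary at $113,000; 2 additional charges → +$31,000. Combined base = $144,000.
Net percentage adjustment: +100% +60% = +160%. $144,000 × 2.6 = $374,400.

$374,400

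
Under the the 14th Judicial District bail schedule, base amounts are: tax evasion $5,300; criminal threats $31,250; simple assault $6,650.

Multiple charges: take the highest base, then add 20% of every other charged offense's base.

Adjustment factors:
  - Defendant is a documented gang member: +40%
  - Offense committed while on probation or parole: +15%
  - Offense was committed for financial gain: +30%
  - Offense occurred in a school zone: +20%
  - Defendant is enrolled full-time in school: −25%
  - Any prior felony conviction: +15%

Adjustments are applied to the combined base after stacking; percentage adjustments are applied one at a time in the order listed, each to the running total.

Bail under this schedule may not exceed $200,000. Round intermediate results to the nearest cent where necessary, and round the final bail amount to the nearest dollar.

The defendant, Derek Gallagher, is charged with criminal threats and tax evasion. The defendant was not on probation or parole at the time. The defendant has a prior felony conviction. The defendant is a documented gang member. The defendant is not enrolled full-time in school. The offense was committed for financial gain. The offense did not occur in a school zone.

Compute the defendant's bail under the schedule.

Base amounts from the schedule: criminal threats $31,250; tax evasion $5,300.
Stacking rule: highest base plus 20% of each additional charge. Highest is criminal threats at $31,250. Additional: $5,300 × 20% = $1,060. Combined base = $31,250 + $1,060 = $32,310.
Defendant is a documented gang member (+40%): $32,310 × 1.4 = $45,234.
Offense was committed for financial gain (+30%): $45,234 × 1.3 = $58,804.20.
Any prior felony conviction (+15%): $58,804.20 × 1.15 = $67,624.83.
$67,624.83 is within the $200,000 maximum.
Rounded to the nearest dollar: $67,625.

$67,625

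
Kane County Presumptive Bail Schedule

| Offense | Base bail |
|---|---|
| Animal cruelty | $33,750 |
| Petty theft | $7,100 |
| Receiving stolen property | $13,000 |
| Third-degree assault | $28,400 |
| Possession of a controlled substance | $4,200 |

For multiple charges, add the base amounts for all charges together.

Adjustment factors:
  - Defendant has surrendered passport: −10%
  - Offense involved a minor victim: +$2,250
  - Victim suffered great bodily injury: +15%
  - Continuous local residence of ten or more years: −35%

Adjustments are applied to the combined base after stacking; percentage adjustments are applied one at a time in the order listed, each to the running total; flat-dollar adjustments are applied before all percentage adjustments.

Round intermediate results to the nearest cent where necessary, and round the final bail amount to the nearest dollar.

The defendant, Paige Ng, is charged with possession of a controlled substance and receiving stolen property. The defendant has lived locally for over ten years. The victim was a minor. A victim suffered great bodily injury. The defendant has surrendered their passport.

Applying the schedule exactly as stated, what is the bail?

$13,085

Base amounts from the schedule: possession of a controlled substance $4,200; receiving stolen property $13,000.
Stacking rule: sum of all bases. $4,200 + $13,000 = $17,200.
Offense involved a minor victim (+$2,250 flat): $17,200 + $2,250 = $19,450.
Defendant has surrendered passport (−10%): $19,450 × 0.9 = $17,505.
Victim suffered great bodily injury (+15%): $17,505 × 1.15 = $20,130.75.
Continuous local residence of ten or more years (−35%): $20,130.75 × 0.65 = $13,084.99.
Rounded to the nearest dollar: $13,085.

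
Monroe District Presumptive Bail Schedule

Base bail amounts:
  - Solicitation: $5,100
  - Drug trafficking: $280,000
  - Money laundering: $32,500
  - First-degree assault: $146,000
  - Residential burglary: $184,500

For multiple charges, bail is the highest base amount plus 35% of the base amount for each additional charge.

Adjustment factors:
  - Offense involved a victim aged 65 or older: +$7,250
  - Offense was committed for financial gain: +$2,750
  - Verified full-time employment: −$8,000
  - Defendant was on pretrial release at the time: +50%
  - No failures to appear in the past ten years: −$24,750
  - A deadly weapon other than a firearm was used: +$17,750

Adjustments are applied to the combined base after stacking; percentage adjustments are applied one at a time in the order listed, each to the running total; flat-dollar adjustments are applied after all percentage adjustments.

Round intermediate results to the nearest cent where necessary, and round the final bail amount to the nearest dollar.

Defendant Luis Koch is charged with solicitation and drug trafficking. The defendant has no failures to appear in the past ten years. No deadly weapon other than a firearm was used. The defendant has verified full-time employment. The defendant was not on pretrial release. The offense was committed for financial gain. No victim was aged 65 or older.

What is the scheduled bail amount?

$251,785

Base amounts from the schedule: solicitation $5,100; drug trafficking $280,000.
Stacking rule: highest base plus 35% of each additional charge. Highest is drug trafficking at $280,000. Additional: $5,100 × 35% = $1,785. Combined base = $280,000 + $1,785 = $281,785.
Offense was committed for financial gain (+$2,750 flat): $281,785 + $2,750 = $284,535.
Verified full-time employment (−$8,000 flat): $284,535 − $8,000 = $276,535.
No failures to appear in the past ten years (−$24,750 flat): $276,535 − $24,750 = $251,785.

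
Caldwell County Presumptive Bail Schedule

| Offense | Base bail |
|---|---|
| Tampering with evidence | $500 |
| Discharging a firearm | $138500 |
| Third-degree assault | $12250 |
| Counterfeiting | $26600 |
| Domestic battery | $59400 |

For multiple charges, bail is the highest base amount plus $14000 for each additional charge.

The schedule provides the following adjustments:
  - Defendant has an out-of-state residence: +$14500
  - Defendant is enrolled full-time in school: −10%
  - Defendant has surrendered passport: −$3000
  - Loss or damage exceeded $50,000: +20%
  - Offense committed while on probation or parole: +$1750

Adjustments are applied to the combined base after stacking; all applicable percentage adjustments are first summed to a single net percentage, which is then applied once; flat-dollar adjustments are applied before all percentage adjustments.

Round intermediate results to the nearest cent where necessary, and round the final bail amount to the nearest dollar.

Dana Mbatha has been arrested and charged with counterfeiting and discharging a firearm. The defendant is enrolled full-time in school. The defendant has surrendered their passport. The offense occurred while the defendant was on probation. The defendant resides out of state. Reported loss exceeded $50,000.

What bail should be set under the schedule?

$182325

Base amounts from the schedule: counterfeiting $26600; discharging a firearm $138500.
Stacking rule: highest base plus $14000 per additional charge. Highest is discharging a firearm at $138500; 1 additional charge → +$14000. Combined base = $152500.
Defendant has an out-of-state residence (+$14500 flat): $152500 + $14500 = $167000.
Defendant has surrendered passport (−$3000 flat): $167000 − $3000 = $164000.
Offense committed while on probation or parole (+$1750 flat): $164000 + $1750 = $165750.
Net percentage adjustment: −10% +20% = +10%. $165750 × 1.1 = $182325.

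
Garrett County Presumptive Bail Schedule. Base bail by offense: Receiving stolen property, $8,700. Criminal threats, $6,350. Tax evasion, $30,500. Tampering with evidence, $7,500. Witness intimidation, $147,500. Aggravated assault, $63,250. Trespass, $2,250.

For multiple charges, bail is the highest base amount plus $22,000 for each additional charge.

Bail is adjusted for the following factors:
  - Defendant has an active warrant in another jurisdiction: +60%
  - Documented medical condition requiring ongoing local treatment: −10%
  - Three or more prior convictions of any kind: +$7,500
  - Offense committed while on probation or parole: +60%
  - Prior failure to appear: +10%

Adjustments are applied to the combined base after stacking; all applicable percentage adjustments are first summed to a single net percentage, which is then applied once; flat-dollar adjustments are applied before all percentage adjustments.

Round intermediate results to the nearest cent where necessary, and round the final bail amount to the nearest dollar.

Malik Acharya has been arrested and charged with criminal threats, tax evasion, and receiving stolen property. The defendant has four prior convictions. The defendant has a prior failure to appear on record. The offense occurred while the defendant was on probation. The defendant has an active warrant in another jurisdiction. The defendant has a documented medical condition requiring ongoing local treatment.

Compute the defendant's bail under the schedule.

$180,400

Base amounts from the schedule: criminal threats $6,350; tax evasion $30,500; receiving stolen property $8,700.
Stacking rule: highest base plus $22,000 per additional charge. Highest is tax evasion at $30,500; 2 additional charges → +$44,000. Combined base = $74,500.
Three or more prior convictions of any kind (+$7,500 flat): $74,500 + $7,500 = $82,000.
Net percentage adjustment: +60% −10% +60% +10% = +120%. $82,000 × 2.2 = $180,400.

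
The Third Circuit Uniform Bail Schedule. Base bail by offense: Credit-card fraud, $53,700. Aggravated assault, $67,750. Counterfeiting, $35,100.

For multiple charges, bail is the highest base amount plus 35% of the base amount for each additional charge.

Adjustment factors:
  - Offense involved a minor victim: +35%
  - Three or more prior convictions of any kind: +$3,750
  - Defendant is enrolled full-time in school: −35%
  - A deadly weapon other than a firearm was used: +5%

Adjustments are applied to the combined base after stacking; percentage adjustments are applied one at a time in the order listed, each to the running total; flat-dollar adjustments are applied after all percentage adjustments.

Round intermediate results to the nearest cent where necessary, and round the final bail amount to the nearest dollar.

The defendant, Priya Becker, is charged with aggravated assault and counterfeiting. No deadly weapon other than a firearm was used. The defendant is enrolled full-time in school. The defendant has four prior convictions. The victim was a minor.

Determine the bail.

Base amounts from the schedule: aggravated assault $67,750; counterfeiting $35,100.
Stacking rule: highest base plus 35% of each additional charge. Highest is aggravated assault at $67,750. Additional: $35,100 × 35% = $12,285. Combined base = $67,750 + $12,285 = $80,035.
Offense involved a minor victim (+35%): $80,035 × 1.35 = $108,047.25.
Defendant is enrolled full-time in school (−35%): $108,047.25 × 0.65 = $70,230.71.
Three or more prior convictions of any kind (+$3,750 flat): $70,230.71 + $3,750 = $73,980.71.
Rounded to the nearest dollar: $73,981.

$73,981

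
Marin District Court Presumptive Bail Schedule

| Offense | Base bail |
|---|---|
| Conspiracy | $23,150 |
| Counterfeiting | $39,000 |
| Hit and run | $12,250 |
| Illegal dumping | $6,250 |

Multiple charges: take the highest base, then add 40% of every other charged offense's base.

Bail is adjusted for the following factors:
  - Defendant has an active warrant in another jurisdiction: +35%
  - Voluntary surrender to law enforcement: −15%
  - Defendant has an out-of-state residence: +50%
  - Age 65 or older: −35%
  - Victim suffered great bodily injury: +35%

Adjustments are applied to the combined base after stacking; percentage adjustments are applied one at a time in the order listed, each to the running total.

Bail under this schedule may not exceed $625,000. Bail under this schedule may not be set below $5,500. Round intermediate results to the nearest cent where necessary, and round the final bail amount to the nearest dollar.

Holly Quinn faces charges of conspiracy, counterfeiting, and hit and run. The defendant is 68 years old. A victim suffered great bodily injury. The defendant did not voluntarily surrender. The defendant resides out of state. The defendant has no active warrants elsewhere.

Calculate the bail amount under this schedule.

Base amounts from the schedule: conspiracy $23,150; counterfeiting $39,000; hit and run $12,250.
Stacking rule: highest base plus 40% of each additional charge. Highest is counterfeiting at $39,000. Additional: $23,150 × 40% = $9,260; $12,250 × 40% = $4,900. Combined base = $39,000 + $14,160 = $53,160.
Defendant has an out-of-state residence (+50%): $53,160 × 1.5 = $79,740.
Age 65 or older (−35%): $79,740 × 0.65 = $51,831.
Victim suffered great bodily injury (+35%): $51,831 × 1.35 = $69,971.85.
$69,971.85 is within the $625,000 maximum.
$69,971.85 is at or above the $5,500 minimum.
Rounded to the nearest dollar: $69,972.

$69,972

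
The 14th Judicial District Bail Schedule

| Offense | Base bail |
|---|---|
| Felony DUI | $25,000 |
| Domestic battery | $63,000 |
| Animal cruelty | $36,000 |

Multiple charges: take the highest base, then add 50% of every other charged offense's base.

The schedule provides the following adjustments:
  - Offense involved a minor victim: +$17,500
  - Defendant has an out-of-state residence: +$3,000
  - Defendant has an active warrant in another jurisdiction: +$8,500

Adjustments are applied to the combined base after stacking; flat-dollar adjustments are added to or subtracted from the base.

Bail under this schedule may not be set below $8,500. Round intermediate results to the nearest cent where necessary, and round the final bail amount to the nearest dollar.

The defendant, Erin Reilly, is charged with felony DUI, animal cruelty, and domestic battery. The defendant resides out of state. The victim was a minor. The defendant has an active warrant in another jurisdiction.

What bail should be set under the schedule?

Base amounts from the schedule: felony DUI $25,000; animal cruelty $36,000; domestic battery $63,000.
Stacking rule: highest base plus 50% of each additional charge. Highest is domestic battery at $63,000. Additional: $25,000 × 50% = $12,500; $36,000 × 50% = $18,000. Combined base = $63,000 + $30,500 = $93,500.
Offense involved a minor victim (+$17,500 flat): $93,500 + $17,500 = $111,000.
Defendant has an out-of-state residence (+$3,000 flat): $111,000 + $3,000 = $114,000.
Defendant has an active warrant in another jurisdiction (+$8,500 flat): $114,000 + $8,500 = $122,500.
$122,500 is at or above the $8,500 minimum.

$122,500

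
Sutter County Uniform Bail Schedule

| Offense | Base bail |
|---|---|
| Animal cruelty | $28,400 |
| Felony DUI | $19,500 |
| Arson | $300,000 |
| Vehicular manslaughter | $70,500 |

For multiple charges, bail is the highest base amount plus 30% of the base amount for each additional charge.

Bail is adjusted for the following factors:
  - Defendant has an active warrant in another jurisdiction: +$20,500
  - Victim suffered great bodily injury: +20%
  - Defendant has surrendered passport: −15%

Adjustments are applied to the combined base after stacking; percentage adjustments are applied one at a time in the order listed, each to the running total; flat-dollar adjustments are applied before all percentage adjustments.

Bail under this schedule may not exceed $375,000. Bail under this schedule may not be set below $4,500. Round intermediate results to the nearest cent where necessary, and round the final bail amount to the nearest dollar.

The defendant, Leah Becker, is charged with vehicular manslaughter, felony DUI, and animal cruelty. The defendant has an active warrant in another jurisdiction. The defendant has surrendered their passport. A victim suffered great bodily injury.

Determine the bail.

Base amounts from the schedule: vehicular manslaughter $70,500; felony DUI $19,500; animal cruelty $28,400.
Stacking rule: highest base plus 30% of each additional charge. Highest is vehicular manslaughter at $70,500. Additional: $19,500 × 30% = $5,850; $28,400 × 30% = $8,520. Combined base = $70,500 + $14,370 = $84,870.
Defendant has an active warrant in another jurisdiction (+$20,500 flat): $84,870 + $20,500 = $105,370.
Victim suffered great bodily injury (+20%): $105,370 × 1.2 = $126,444.
Defendant has surrendered passport (−15%): $126,444 × 0.85 = $107,477.40.
$107,477.40 is within the $375,000 maximum.
$107,477.40 is at or above the $4,500 minimum.
Rounded to the nearest dollar: $107,477.

$107,477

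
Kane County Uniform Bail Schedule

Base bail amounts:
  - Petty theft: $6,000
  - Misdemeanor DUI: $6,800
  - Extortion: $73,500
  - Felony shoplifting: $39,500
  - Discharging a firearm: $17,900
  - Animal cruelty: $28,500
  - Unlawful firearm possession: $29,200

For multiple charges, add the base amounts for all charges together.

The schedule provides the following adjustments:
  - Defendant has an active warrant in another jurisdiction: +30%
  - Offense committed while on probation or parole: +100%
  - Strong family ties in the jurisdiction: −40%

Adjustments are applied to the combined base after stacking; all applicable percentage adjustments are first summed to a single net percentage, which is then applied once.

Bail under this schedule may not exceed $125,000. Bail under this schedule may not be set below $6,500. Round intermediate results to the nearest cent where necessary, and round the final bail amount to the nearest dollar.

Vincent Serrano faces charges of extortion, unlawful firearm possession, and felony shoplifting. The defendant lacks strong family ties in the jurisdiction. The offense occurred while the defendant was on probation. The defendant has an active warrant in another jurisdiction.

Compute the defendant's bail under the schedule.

Base amounts from the schedule: extortion $73,500; unlawful firearm possession $29,200; felony shoplifting $39,500.
Stacking rule: sum of all bases. $73,500 + $29,200 + $39,500 = $142,200.
Net percentage adjustment: +30% +100% = +130%. $142,200 × 2.3 = $327,060.
Result $327,060 exceeds the maximum of $125,000; bail is capped at $125,000.
$125,000 is at or above the $6,500 minimum.

$125,000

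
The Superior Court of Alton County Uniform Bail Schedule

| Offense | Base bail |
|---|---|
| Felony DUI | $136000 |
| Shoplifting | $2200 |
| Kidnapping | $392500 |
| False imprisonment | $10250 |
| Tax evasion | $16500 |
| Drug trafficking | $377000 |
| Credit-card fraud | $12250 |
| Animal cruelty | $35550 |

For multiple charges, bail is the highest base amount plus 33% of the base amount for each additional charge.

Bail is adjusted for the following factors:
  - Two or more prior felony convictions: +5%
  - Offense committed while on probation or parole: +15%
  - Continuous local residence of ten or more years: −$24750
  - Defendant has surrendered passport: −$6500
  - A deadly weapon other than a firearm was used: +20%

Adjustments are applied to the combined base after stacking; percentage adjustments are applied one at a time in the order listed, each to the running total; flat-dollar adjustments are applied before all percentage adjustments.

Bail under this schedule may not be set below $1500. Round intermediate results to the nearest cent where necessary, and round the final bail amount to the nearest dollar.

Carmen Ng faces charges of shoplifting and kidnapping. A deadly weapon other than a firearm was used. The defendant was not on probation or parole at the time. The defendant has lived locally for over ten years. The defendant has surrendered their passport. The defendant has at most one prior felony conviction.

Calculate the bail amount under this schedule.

$434371

Base amounts from the schedule: shoplifting $2200; kidnapping $392500.
Stacking rule: highest base plus 33% of each additional charge. Highest is kidnapping at $392500. Additional: $2200 × 33% = $726. Combined base = $392500 + $726 = $393226.
Continuous local residence of ten or more years (−$24750 flat): $393226 − $24750 = $368476.
Defendant has surrendered passport (−$6500 flat): $368476 − $6500 = $361976.
A deadly weapon other than a firearm was used (+20%): $361976 × 1.2 = $434371.20.
$434371.20 is at or above the $1500 minimum.
Rounded to the nearest dollar: $434371.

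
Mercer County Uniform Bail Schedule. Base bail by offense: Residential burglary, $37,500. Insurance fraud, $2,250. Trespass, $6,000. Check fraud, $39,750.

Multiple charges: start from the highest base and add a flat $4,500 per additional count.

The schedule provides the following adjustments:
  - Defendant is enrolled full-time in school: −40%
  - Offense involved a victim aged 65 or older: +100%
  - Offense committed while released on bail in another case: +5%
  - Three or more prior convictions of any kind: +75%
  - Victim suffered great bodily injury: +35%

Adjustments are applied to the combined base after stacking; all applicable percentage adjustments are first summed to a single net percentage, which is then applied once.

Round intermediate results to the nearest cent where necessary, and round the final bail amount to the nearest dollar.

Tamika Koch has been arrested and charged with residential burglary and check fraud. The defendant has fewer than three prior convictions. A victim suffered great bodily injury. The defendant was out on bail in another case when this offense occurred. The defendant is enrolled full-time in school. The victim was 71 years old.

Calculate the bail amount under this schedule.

$88,500

Base amounts from the schedule: residential burglary $37,500; check fraud $39,750.
Stacking rule: highest base plus $4,500 per additional charge. Highest is check fraud at $39,750; 1 additional charge → +$4,500. Combined base = $44,250.
Net percentage adjustment: −40% +100% +5% +35% = +100%. $44,250 × 2 = $88,500.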